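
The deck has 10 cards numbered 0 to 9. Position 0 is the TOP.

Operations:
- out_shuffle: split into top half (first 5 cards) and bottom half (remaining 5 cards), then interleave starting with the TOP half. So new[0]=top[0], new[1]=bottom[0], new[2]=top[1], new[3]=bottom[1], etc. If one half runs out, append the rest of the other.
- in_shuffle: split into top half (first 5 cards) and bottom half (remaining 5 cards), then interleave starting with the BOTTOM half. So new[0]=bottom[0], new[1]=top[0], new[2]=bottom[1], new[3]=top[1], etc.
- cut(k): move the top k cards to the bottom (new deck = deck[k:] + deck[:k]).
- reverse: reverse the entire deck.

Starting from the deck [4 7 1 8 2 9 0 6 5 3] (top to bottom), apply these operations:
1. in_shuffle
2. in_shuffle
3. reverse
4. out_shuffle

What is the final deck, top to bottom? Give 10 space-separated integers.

Answer: 6 8 2 4 7 5 3 9 0 1

Derivation:
After op 1 (in_shuffle): [9 4 0 7 6 1 5 8 3 2]
After op 2 (in_shuffle): [1 9 5 4 8 0 3 7 2 6]
After op 3 (reverse): [6 2 7 3 0 8 4 5 9 1]
After op 4 (out_shuffle): [6 8 2 4 7 5 3 9 0 1]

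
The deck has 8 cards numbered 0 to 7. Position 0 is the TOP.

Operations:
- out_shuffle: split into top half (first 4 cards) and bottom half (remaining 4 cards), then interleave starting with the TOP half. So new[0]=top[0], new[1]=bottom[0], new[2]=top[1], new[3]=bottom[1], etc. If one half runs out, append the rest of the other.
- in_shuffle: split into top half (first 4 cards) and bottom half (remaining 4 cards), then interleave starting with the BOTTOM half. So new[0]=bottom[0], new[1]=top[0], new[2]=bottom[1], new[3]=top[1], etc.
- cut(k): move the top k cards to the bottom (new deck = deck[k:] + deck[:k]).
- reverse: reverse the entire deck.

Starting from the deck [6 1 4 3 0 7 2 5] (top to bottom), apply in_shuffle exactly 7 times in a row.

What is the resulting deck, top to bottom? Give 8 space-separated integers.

After op 1 (in_shuffle): [0 6 7 1 2 4 5 3]
After op 2 (in_shuffle): [2 0 4 6 5 7 3 1]
After op 3 (in_shuffle): [5 2 7 0 3 4 1 6]
After op 4 (in_shuffle): [3 5 4 2 1 7 6 0]
After op 5 (in_shuffle): [1 3 7 5 6 4 0 2]
After op 6 (in_shuffle): [6 1 4 3 0 7 2 5]
After op 7 (in_shuffle): [0 6 7 1 2 4 5 3]

Answer: 0 6 7 1 2 4 5 3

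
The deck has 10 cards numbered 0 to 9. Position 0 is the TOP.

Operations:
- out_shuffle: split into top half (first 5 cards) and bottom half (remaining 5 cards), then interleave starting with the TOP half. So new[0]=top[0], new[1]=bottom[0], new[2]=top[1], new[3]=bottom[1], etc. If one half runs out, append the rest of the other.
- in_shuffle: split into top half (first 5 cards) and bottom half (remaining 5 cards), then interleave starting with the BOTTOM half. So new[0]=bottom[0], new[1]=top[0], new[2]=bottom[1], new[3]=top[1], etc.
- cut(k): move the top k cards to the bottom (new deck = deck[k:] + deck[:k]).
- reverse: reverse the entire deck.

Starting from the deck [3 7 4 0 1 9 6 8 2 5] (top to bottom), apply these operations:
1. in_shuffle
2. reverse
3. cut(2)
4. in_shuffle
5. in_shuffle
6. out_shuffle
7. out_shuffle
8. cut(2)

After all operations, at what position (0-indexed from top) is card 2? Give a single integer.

After op 1 (in_shuffle): [9 3 6 7 8 4 2 0 5 1]
After op 2 (reverse): [1 5 0 2 4 8 7 6 3 9]
After op 3 (cut(2)): [0 2 4 8 7 6 3 9 1 5]
After op 4 (in_shuffle): [6 0 3 2 9 4 1 8 5 7]
After op 5 (in_shuffle): [4 6 1 0 8 3 5 2 7 9]
After op 6 (out_shuffle): [4 3 6 5 1 2 0 7 8 9]
After op 7 (out_shuffle): [4 2 3 0 6 7 5 8 1 9]
After op 8 (cut(2)): [3 0 6 7 5 8 1 9 4 2]
Card 2 is at position 9.

Answer: 9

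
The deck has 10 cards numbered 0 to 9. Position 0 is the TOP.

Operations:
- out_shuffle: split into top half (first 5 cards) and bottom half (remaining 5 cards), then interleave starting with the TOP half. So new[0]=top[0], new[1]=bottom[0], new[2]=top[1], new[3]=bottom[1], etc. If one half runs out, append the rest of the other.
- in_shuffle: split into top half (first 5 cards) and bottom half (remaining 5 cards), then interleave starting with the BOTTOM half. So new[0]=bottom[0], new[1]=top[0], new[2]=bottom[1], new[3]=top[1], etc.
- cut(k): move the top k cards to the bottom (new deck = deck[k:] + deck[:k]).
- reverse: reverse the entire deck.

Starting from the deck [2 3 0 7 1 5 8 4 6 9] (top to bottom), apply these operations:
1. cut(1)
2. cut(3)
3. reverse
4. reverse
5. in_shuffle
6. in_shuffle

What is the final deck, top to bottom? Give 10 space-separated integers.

After op 1 (cut(1)): [3 0 7 1 5 8 4 6 9 2]
After op 2 (cut(3)): [1 5 8 4 6 9 2 3 0 7]
After op 3 (reverse): [7 0 3 2 9 6 4 8 5 1]
After op 4 (reverse): [1 5 8 4 6 9 2 3 0 7]
After op 5 (in_shuffle): [9 1 2 5 3 8 0 4 7 6]
After op 6 (in_shuffle): [8 9 0 1 4 2 7 5 6 3]

Answer: 8 9 0 1 4 2 7 5 6 3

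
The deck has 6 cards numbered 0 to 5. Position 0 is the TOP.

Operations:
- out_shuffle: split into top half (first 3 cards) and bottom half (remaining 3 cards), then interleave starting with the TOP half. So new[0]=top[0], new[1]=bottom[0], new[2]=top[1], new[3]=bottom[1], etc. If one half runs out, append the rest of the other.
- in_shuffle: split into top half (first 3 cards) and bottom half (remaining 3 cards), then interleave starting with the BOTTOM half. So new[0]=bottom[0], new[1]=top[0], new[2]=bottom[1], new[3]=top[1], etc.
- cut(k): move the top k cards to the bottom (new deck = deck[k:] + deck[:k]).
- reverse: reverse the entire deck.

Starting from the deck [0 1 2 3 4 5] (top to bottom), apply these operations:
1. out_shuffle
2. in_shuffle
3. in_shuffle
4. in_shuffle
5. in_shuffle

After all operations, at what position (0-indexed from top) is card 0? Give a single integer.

After op 1 (out_shuffle): [0 3 1 4 2 5]
After op 2 (in_shuffle): [4 0 2 3 5 1]
After op 3 (in_shuffle): [3 4 5 0 1 2]
After op 4 (in_shuffle): [0 3 1 4 2 5]
After op 5 (in_shuffle): [4 0 2 3 5 1]
Card 0 is at position 1.

Answer: 1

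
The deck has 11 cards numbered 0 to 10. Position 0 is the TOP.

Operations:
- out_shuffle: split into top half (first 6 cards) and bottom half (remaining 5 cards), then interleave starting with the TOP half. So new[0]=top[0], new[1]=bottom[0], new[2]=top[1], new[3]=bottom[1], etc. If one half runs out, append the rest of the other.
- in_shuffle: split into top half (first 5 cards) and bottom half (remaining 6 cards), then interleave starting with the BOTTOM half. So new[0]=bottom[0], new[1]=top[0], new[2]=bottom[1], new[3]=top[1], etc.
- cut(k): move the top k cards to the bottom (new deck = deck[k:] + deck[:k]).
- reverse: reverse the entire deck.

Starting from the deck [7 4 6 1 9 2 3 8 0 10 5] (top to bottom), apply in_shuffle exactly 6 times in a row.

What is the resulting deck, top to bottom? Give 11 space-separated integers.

After op 1 (in_shuffle): [2 7 3 4 8 6 0 1 10 9 5]
After op 2 (in_shuffle): [6 2 0 7 1 3 10 4 9 8 5]
After op 3 (in_shuffle): [3 6 10 2 4 0 9 7 8 1 5]
After op 4 (in_shuffle): [0 3 9 6 7 10 8 2 1 4 5]
After op 5 (in_shuffle): [10 0 8 3 2 9 1 6 4 7 5]
After op 6 (in_shuffle): [9 10 1 0 6 8 4 3 7 2 5]

Answer: 9 10 1 0 6 8 4 3 7 2 5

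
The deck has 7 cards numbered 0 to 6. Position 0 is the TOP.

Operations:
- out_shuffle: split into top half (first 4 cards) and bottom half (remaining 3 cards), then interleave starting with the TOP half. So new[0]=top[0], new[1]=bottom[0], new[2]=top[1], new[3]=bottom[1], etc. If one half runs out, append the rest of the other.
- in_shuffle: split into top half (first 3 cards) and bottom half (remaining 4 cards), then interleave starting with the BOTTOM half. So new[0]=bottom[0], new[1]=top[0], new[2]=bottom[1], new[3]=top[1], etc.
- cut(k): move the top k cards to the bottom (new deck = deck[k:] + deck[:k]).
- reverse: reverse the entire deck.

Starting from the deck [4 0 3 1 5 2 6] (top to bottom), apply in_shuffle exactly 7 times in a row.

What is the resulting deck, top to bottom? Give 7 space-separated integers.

After op 1 (in_shuffle): [1 4 5 0 2 3 6]
After op 2 (in_shuffle): [0 1 2 4 3 5 6]
After op 3 (in_shuffle): [4 0 3 1 5 2 6]
After op 4 (in_shuffle): [1 4 5 0 2 3 6]
After op 5 (in_shuffle): [0 1 2 4 3 5 6]
After op 6 (in_shuffle): [4 0 3 1 5 2 6]
After op 7 (in_shuffle): [1 4 5 0 2 3 6]

Answer: 1 4 5 0 2 3 6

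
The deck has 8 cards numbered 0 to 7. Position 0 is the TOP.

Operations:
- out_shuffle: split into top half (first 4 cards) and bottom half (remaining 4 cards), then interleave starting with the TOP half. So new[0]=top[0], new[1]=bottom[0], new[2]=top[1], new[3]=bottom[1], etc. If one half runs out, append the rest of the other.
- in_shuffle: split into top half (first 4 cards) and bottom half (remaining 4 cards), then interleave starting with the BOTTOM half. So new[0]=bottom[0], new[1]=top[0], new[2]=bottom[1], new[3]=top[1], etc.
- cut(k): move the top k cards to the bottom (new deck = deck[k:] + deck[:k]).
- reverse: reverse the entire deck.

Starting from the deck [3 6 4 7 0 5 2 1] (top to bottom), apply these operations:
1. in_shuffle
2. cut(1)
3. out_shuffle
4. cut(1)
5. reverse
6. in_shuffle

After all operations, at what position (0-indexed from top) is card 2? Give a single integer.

Answer: 5

Derivation:
After op 1 (in_shuffle): [0 3 5 6 2 4 1 7]
After op 2 (cut(1)): [3 5 6 2 4 1 7 0]
After op 3 (out_shuffle): [3 4 5 1 6 7 2 0]
After op 4 (cut(1)): [4 5 1 6 7 2 0 3]
After op 5 (reverse): [3 0 2 7 6 1 5 4]
After op 6 (in_shuffle): [6 3 1 0 5 2 4 7]
Card 2 is at position 5.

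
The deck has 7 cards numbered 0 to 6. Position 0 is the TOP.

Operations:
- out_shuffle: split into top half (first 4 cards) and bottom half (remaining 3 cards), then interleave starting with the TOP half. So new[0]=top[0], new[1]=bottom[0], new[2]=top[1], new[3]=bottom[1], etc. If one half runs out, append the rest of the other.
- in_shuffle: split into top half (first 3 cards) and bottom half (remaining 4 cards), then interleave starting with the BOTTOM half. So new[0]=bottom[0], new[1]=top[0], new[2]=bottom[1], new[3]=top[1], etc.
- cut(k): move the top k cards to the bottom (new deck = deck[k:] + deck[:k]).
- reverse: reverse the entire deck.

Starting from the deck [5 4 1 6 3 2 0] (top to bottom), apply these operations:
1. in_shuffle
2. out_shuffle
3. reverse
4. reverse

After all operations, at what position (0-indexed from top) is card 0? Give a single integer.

Answer: 5

Derivation:
After op 1 (in_shuffle): [6 5 3 4 2 1 0]
After op 2 (out_shuffle): [6 2 5 1 3 0 4]
After op 3 (reverse): [4 0 3 1 5 2 6]
After op 4 (reverse): [6 2 5 1 3 0 4]
Card 0 is at position 5.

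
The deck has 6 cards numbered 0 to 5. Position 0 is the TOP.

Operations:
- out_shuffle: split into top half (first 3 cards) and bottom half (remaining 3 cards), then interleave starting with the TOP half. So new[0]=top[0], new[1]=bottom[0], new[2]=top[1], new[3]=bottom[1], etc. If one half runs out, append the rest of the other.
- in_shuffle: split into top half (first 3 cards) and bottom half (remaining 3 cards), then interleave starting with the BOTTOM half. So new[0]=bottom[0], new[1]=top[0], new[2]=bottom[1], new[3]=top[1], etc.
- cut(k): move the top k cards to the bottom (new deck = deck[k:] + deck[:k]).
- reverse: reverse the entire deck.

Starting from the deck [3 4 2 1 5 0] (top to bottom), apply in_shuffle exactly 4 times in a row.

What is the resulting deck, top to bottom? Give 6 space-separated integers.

Answer: 1 3 5 4 0 2

Derivation:
After op 1 (in_shuffle): [1 3 5 4 0 2]
After op 2 (in_shuffle): [4 1 0 3 2 5]
After op 3 (in_shuffle): [3 4 2 1 5 0]
After op 4 (in_shuffle): [1 3 5 4 0 2]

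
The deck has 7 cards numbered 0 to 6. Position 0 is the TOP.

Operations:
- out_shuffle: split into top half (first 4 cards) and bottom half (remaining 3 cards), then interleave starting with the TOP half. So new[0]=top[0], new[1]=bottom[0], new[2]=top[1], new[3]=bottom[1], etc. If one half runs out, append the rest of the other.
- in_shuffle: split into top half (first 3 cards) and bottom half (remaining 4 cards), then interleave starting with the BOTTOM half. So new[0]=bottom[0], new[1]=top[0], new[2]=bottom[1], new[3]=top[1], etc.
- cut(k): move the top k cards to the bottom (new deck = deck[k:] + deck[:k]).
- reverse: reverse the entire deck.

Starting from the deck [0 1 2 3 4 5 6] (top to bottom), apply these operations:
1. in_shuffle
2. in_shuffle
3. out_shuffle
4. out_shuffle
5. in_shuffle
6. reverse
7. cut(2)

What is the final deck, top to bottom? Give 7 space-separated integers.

Answer: 0 5 3 1 6 4 2

Derivation:
After op 1 (in_shuffle): [3 0 4 1 5 2 6]
After op 2 (in_shuffle): [1 3 5 0 2 4 6]
After op 3 (out_shuffle): [1 2 3 4 5 6 0]
After op 4 (out_shuffle): [1 5 2 6 3 0 4]
After op 5 (in_shuffle): [6 1 3 5 0 2 4]
After op 6 (reverse): [4 2 0 5 3 1 6]
After op 7 (cut(2)): [0 5 3 1 6 4 2]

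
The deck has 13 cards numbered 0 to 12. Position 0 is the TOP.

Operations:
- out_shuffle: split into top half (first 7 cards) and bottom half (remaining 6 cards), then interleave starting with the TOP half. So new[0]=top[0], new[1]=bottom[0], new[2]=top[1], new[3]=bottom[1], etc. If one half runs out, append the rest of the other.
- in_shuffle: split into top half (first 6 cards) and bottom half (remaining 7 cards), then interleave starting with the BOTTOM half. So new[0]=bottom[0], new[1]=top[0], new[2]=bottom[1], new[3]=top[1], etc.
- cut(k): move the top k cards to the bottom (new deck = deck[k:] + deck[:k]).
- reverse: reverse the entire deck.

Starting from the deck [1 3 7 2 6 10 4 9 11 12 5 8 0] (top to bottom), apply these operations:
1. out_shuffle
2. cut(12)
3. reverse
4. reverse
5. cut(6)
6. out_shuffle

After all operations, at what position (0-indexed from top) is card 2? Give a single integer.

Answer: 2

Derivation:
After op 1 (out_shuffle): [1 9 3 11 7 12 2 5 6 8 10 0 4]
After op 2 (cut(12)): [4 1 9 3 11 7 12 2 5 6 8 10 0]
After op 3 (reverse): [0 10 8 6 5 2 12 7 11 3 9 1 4]
After op 4 (reverse): [4 1 9 3 11 7 12 2 5 6 8 10 0]
After op 5 (cut(6)): [12 2 5 6 8 10 0 4 1 9 3 11 7]
After op 6 (out_shuffle): [12 4 2 1 5 9 6 3 8 11 10 7 0]
Card 2 is at position 2.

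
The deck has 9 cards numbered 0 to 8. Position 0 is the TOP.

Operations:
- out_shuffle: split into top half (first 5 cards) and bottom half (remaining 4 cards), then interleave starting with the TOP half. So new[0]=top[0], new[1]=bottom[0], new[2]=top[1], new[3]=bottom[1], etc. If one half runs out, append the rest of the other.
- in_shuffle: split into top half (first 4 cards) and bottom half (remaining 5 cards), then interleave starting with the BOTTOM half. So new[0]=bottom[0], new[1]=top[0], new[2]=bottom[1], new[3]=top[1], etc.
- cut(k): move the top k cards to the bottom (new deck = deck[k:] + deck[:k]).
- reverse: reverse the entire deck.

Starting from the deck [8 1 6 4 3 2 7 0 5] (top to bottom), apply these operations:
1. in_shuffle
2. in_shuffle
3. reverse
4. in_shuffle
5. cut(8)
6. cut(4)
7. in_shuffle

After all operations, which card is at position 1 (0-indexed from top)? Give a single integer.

After op 1 (in_shuffle): [3 8 2 1 7 6 0 4 5]
After op 2 (in_shuffle): [7 3 6 8 0 2 4 1 5]
After op 3 (reverse): [5 1 4 2 0 8 6 3 7]
After op 4 (in_shuffle): [0 5 8 1 6 4 3 2 7]
After op 5 (cut(8)): [7 0 5 8 1 6 4 3 2]
After op 6 (cut(4)): [1 6 4 3 2 7 0 5 8]
After op 7 (in_shuffle): [2 1 7 6 0 4 5 3 8]
Position 1: card 1.

Answer: 1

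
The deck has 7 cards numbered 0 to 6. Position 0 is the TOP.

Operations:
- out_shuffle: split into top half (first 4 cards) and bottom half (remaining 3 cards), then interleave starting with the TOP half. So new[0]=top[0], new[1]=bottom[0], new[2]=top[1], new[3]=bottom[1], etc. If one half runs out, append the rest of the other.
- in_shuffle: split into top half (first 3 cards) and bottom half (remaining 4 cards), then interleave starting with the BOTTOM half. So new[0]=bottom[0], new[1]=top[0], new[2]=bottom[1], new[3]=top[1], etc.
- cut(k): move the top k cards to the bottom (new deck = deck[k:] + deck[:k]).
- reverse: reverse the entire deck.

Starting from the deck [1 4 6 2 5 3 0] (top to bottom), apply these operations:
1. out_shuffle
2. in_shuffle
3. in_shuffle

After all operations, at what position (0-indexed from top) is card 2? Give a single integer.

After op 1 (out_shuffle): [1 5 4 3 6 0 2]
After op 2 (in_shuffle): [3 1 6 5 0 4 2]
After op 3 (in_shuffle): [5 3 0 1 4 6 2]
Card 2 is at position 6.

Answer: 6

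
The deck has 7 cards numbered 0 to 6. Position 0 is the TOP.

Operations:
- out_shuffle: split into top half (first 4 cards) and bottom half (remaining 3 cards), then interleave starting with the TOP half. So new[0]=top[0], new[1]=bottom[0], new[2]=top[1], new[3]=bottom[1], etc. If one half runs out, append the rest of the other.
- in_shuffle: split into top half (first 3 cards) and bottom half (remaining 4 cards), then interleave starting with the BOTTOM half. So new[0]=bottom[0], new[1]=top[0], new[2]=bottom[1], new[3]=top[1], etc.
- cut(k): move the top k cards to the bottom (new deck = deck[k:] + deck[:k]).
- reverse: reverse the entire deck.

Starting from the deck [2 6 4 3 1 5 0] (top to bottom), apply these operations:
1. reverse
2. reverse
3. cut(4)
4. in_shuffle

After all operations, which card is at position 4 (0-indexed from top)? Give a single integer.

After op 1 (reverse): [0 5 1 3 4 6 2]
After op 2 (reverse): [2 6 4 3 1 5 0]
After op 3 (cut(4)): [1 5 0 2 6 4 3]
After op 4 (in_shuffle): [2 1 6 5 4 0 3]
Position 4: card 4.

Answer: 4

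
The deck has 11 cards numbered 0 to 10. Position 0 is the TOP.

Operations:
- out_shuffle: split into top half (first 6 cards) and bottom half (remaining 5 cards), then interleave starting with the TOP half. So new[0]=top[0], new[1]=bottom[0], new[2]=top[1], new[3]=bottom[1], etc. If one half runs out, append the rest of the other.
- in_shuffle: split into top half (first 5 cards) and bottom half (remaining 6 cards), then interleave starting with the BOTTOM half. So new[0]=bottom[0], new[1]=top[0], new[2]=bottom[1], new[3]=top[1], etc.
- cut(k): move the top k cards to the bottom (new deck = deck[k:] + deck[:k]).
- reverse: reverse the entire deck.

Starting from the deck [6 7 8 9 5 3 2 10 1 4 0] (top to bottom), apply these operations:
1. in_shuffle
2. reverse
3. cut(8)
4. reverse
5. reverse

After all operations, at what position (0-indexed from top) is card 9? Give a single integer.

After op 1 (in_shuffle): [3 6 2 7 10 8 1 9 4 5 0]
After op 2 (reverse): [0 5 4 9 1 8 10 7 2 6 3]
After op 3 (cut(8)): [2 6 3 0 5 4 9 1 8 10 7]
After op 4 (reverse): [7 10 8 1 9 4 5 0 3 6 2]
After op 5 (reverse): [2 6 3 0 5 4 9 1 8 10 7]
Card 9 is at position 6.

Answer: 6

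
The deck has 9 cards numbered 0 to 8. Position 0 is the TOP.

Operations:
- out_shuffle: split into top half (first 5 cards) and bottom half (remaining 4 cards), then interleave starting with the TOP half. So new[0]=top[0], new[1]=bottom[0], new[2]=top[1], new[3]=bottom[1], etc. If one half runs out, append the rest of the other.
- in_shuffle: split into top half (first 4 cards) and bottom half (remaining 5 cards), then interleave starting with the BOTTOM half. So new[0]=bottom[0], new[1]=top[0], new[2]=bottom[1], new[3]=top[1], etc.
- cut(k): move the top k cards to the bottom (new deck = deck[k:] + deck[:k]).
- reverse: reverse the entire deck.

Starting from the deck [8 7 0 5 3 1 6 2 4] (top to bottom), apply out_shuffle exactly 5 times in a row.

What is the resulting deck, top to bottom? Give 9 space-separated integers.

After op 1 (out_shuffle): [8 1 7 6 0 2 5 4 3]
After op 2 (out_shuffle): [8 2 1 5 7 4 6 3 0]
After op 3 (out_shuffle): [8 4 2 6 1 3 5 0 7]
After op 4 (out_shuffle): [8 3 4 5 2 0 6 7 1]
After op 5 (out_shuffle): [8 0 3 6 4 7 5 1 2]

Answer: 8 0 3 6 4 7 5 1 2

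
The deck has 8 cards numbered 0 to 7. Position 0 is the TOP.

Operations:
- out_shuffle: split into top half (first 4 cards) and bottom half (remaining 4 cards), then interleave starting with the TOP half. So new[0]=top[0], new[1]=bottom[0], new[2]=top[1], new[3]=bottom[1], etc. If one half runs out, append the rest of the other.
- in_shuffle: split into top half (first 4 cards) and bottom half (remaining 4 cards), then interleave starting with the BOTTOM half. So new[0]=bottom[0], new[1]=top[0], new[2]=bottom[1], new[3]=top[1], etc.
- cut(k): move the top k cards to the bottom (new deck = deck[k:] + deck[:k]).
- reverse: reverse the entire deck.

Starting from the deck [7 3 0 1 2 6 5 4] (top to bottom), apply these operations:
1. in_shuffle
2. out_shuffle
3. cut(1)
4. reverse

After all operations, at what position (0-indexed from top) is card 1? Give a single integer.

After op 1 (in_shuffle): [2 7 6 3 5 0 4 1]
After op 2 (out_shuffle): [2 5 7 0 6 4 3 1]
After op 3 (cut(1)): [5 7 0 6 4 3 1 2]
After op 4 (reverse): [2 1 3 4 6 0 7 5]
Card 1 is at position 1.

Answer: 1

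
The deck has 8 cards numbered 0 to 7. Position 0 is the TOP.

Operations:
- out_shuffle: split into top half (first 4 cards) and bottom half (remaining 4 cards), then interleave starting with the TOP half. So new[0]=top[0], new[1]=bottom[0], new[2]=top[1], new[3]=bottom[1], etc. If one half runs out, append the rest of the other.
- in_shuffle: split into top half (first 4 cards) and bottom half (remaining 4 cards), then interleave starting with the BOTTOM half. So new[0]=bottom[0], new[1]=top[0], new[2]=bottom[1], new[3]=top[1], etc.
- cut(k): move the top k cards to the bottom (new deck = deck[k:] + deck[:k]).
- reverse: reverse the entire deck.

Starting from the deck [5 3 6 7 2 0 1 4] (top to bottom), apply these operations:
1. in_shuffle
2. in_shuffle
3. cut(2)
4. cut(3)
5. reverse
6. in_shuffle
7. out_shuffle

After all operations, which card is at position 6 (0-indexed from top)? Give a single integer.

After op 1 (in_shuffle): [2 5 0 3 1 6 4 7]
After op 2 (in_shuffle): [1 2 6 5 4 0 7 3]
After op 3 (cut(2)): [6 5 4 0 7 3 1 2]
After op 4 (cut(3)): [0 7 3 1 2 6 5 4]
After op 5 (reverse): [4 5 6 2 1 3 7 0]
After op 6 (in_shuffle): [1 4 3 5 7 6 0 2]
After op 7 (out_shuffle): [1 7 4 6 3 0 5 2]
Position 6: card 5.

Answer: 5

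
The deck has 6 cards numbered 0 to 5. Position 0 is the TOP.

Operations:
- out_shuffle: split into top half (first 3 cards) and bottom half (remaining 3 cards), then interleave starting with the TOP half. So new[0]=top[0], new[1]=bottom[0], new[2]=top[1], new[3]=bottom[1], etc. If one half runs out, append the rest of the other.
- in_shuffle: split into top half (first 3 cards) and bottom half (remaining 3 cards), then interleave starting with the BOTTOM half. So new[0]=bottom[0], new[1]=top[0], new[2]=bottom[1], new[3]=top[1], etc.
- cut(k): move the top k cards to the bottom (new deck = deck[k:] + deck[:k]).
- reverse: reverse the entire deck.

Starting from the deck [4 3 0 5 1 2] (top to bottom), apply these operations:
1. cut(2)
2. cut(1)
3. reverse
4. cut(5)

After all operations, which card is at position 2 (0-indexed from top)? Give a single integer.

After op 1 (cut(2)): [0 5 1 2 4 3]
After op 2 (cut(1)): [5 1 2 4 3 0]
After op 3 (reverse): [0 3 4 2 1 5]
After op 4 (cut(5)): [5 0 3 4 2 1]
Position 2: card 3.

Answer: 3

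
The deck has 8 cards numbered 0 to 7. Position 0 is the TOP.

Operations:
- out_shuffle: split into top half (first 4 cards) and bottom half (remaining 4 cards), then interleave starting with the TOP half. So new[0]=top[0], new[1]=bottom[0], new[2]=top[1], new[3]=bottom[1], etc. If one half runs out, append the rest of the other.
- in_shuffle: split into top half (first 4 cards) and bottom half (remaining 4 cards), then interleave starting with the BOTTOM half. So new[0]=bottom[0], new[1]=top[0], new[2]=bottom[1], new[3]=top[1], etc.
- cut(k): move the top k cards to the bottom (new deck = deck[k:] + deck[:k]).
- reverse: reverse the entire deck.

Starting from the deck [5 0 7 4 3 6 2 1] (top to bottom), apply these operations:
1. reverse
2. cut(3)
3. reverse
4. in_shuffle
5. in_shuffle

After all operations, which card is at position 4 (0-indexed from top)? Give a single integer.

After op 1 (reverse): [1 2 6 3 4 7 0 5]
After op 2 (cut(3)): [3 4 7 0 5 1 2 6]
After op 3 (reverse): [6 2 1 5 0 7 4 3]
After op 4 (in_shuffle): [0 6 7 2 4 1 3 5]
After op 5 (in_shuffle): [4 0 1 6 3 7 5 2]
Position 4: card 3.

Answer: 3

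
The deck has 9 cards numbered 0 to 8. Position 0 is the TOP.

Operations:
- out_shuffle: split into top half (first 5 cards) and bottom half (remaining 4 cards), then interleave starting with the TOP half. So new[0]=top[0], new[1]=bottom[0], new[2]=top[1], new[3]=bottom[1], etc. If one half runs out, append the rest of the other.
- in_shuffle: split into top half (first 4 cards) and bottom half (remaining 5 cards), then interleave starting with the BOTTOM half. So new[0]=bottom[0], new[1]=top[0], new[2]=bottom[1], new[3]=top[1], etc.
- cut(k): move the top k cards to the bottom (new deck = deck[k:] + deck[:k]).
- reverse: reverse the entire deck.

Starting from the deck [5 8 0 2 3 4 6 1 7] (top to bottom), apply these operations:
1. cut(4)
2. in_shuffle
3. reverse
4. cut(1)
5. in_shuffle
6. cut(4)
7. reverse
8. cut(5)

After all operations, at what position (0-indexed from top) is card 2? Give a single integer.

Answer: 8

Derivation:
After op 1 (cut(4)): [3 4 6 1 7 5 8 0 2]
After op 2 (in_shuffle): [7 3 5 4 8 6 0 1 2]
After op 3 (reverse): [2 1 0 6 8 4 5 3 7]
After op 4 (cut(1)): [1 0 6 8 4 5 3 7 2]
After op 5 (in_shuffle): [4 1 5 0 3 6 7 8 2]
After op 6 (cut(4)): [3 6 7 8 2 4 1 5 0]
After op 7 (reverse): [0 5 1 4 2 8 7 6 3]
After op 8 (cut(5)): [8 7 6 3 0 5 1 4 2]
Card 2 is at position 8.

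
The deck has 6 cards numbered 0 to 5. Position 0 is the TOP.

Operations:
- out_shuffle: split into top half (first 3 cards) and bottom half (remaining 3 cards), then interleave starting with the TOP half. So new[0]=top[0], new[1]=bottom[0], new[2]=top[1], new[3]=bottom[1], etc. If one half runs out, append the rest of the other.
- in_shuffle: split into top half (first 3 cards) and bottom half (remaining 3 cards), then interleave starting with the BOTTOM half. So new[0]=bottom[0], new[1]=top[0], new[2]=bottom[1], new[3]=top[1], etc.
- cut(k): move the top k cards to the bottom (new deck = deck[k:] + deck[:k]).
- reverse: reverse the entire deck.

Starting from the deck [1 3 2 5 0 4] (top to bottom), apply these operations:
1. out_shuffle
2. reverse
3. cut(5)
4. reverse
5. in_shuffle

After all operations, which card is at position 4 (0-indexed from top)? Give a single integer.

After op 1 (out_shuffle): [1 5 3 0 2 4]
After op 2 (reverse): [4 2 0 3 5 1]
After op 3 (cut(5)): [1 4 2 0 3 5]
After op 4 (reverse): [5 3 0 2 4 1]
After op 5 (in_shuffle): [2 5 4 3 1 0]
Position 4: card 1.

Answer: 1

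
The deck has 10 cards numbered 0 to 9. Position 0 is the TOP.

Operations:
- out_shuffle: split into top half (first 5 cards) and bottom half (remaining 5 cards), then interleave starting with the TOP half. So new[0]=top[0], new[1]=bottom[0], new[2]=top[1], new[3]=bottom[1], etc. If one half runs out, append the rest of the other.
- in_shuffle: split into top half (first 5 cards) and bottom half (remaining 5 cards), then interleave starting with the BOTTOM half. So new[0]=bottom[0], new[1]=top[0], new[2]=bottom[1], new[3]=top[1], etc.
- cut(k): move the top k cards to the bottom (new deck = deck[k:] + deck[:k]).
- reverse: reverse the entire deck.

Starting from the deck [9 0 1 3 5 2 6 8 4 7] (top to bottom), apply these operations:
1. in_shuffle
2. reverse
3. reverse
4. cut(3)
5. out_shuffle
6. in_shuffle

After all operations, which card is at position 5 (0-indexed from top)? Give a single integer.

Answer: 8

Derivation:
After op 1 (in_shuffle): [2 9 6 0 8 1 4 3 7 5]
After op 2 (reverse): [5 7 3 4 1 8 0 6 9 2]
After op 3 (reverse): [2 9 6 0 8 1 4 3 7 5]
After op 4 (cut(3)): [0 8 1 4 3 7 5 2 9 6]
After op 5 (out_shuffle): [0 7 8 5 1 2 4 9 3 6]
After op 6 (in_shuffle): [2 0 4 7 9 8 3 5 6 1]
Position 5: card 8.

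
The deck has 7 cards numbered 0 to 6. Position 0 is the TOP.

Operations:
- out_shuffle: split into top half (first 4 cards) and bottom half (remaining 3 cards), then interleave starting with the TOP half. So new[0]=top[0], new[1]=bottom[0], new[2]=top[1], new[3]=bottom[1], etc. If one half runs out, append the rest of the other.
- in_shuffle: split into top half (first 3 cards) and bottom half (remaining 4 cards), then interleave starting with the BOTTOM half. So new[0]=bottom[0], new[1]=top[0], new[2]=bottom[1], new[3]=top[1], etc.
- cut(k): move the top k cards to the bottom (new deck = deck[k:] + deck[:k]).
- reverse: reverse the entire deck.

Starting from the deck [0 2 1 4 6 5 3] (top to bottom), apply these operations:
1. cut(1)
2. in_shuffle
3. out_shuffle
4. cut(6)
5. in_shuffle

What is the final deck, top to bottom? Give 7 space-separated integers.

After op 1 (cut(1)): [2 1 4 6 5 3 0]
After op 2 (in_shuffle): [6 2 5 1 3 4 0]
After op 3 (out_shuffle): [6 3 2 4 5 0 1]
After op 4 (cut(6)): [1 6 3 2 4 5 0]
After op 5 (in_shuffle): [2 1 4 6 5 3 0]

Answer: 2 1 4 6 5 3 0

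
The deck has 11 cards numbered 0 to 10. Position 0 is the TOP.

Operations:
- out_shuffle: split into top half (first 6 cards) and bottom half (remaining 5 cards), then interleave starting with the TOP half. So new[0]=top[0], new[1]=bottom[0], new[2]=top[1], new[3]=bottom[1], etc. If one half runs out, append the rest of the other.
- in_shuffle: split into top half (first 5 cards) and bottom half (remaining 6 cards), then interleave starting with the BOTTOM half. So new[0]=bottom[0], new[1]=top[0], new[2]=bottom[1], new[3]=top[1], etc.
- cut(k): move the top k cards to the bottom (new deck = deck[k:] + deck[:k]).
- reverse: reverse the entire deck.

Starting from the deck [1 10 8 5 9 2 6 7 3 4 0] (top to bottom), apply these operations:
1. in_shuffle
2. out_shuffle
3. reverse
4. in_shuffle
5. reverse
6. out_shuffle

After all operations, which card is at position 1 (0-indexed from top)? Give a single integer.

After op 1 (in_shuffle): [2 1 6 10 7 8 3 5 4 9 0]
After op 2 (out_shuffle): [2 3 1 5 6 4 10 9 7 0 8]
After op 3 (reverse): [8 0 7 9 10 4 6 5 1 3 2]
After op 4 (in_shuffle): [4 8 6 0 5 7 1 9 3 10 2]
After op 5 (reverse): [2 10 3 9 1 7 5 0 6 8 4]
After op 6 (out_shuffle): [2 5 10 0 3 6 9 8 1 4 7]
Position 1: card 5.

Answer: 5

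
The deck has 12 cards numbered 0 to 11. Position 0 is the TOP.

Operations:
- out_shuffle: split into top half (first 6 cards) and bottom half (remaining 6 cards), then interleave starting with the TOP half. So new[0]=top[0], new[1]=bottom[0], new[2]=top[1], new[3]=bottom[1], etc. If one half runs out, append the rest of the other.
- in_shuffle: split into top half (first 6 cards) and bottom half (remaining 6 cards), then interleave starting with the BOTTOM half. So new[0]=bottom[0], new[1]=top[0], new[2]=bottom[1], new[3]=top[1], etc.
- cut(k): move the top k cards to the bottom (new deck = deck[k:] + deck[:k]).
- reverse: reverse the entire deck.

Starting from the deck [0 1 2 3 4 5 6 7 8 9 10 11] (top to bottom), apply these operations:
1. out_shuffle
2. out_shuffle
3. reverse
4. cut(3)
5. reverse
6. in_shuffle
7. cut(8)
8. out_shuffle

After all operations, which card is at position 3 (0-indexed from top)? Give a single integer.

Answer: 8

Derivation:
After op 1 (out_shuffle): [0 6 1 7 2 8 3 9 4 10 5 11]
After op 2 (out_shuffle): [0 3 6 9 1 4 7 10 2 5 8 11]
After op 3 (reverse): [11 8 5 2 10 7 4 1 9 6 3 0]
After op 4 (cut(3)): [2 10 7 4 1 9 6 3 0 11 8 5]
After op 5 (reverse): [5 8 11 0 3 6 9 1 4 7 10 2]
After op 6 (in_shuffle): [9 5 1 8 4 11 7 0 10 3 2 6]
After op 7 (cut(8)): [10 3 2 6 9 5 1 8 4 11 7 0]
After op 8 (out_shuffle): [10 1 3 8 2 4 6 11 9 7 5 0]
Position 3: card 8.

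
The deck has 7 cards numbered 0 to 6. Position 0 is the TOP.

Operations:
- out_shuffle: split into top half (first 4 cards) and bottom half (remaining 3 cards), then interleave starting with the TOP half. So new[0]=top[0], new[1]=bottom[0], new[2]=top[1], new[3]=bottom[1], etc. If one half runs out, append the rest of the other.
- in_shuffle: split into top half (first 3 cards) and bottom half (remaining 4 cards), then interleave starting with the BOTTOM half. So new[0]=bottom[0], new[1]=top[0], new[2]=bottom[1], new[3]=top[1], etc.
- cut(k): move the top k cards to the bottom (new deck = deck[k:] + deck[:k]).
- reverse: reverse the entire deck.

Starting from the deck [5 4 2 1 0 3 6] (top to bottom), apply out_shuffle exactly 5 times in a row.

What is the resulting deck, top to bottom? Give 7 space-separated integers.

After op 1 (out_shuffle): [5 0 4 3 2 6 1]
After op 2 (out_shuffle): [5 2 0 6 4 1 3]
After op 3 (out_shuffle): [5 4 2 1 0 3 6]
After op 4 (out_shuffle): [5 0 4 3 2 6 1]
After op 5 (out_shuffle): [5 2 0 6 4 1 3]

Answer: 5 2 0 6 4 1 3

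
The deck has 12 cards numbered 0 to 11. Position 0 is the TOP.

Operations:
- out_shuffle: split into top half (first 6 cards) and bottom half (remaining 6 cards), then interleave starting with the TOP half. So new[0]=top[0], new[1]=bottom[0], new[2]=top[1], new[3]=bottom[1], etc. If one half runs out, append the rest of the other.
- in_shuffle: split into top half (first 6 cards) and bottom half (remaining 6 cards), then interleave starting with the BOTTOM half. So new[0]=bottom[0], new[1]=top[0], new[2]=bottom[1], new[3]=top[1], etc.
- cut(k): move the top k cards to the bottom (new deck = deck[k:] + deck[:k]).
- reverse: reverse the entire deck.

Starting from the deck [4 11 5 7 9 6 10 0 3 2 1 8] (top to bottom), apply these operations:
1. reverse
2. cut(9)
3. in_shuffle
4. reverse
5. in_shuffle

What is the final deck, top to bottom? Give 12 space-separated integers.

After op 1 (reverse): [8 1 2 3 0 10 6 9 7 5 11 4]
After op 2 (cut(9)): [5 11 4 8 1 2 3 0 10 6 9 7]
After op 3 (in_shuffle): [3 5 0 11 10 4 6 8 9 1 7 2]
After op 4 (reverse): [2 7 1 9 8 6 4 10 11 0 5 3]
After op 5 (in_shuffle): [4 2 10 7 11 1 0 9 5 8 3 6]

Answer: 4 2 10 7 11 1 0 9 5 8 3 6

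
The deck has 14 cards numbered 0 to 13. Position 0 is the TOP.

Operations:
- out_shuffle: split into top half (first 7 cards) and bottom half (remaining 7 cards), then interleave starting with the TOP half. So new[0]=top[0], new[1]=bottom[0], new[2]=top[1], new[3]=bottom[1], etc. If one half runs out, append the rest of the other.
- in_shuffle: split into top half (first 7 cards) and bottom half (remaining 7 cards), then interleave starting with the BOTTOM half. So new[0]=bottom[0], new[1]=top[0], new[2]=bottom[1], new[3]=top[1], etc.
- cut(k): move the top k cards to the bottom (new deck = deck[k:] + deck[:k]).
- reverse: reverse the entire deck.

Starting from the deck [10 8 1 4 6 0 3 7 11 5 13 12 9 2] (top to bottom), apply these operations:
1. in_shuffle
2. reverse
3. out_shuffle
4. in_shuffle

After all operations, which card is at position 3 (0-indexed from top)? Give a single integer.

Answer: 13

Derivation:
After op 1 (in_shuffle): [7 10 11 8 5 1 13 4 12 6 9 0 2 3]
After op 2 (reverse): [3 2 0 9 6 12 4 13 1 5 8 11 10 7]
After op 3 (out_shuffle): [3 13 2 1 0 5 9 8 6 11 12 10 4 7]
After op 4 (in_shuffle): [8 3 6 13 11 2 12 1 10 0 4 5 7 9]
Position 3: card 13.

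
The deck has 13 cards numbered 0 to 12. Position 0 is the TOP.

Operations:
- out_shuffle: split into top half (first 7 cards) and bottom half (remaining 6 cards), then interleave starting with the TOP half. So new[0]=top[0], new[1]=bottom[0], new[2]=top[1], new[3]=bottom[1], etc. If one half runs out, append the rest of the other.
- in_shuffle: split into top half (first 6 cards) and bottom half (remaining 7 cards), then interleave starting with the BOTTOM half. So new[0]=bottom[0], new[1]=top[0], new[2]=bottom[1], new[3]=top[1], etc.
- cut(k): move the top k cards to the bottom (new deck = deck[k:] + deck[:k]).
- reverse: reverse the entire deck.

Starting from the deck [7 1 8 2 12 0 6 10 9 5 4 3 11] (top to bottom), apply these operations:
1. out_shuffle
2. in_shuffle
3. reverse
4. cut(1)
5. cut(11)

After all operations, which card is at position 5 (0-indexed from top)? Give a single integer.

After op 1 (out_shuffle): [7 10 1 9 8 5 2 4 12 3 0 11 6]
After op 2 (in_shuffle): [2 7 4 10 12 1 3 9 0 8 11 5 6]
After op 3 (reverse): [6 5 11 8 0 9 3 1 12 10 4 7 2]
After op 4 (cut(1)): [5 11 8 0 9 3 1 12 10 4 7 2 6]
After op 5 (cut(11)): [2 6 5 11 8 0 9 3 1 12 10 4 7]
Position 5: card 0.

Answer: 0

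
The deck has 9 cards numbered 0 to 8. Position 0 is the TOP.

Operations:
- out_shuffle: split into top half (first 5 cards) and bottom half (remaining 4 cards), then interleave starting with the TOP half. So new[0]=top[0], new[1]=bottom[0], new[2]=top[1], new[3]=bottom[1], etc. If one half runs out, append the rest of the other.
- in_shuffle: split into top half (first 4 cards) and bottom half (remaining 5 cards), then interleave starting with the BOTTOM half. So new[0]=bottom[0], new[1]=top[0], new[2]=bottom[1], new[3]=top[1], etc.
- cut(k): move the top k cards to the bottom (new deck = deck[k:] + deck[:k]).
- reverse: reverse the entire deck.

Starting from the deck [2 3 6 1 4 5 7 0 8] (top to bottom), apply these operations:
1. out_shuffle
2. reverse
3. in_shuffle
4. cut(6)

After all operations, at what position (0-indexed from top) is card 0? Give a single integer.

After op 1 (out_shuffle): [2 5 3 7 6 0 1 8 4]
After op 2 (reverse): [4 8 1 0 6 7 3 5 2]
After op 3 (in_shuffle): [6 4 7 8 3 1 5 0 2]
After op 4 (cut(6)): [5 0 2 6 4 7 8 3 1]
Card 0 is at position 1.

Answer: 1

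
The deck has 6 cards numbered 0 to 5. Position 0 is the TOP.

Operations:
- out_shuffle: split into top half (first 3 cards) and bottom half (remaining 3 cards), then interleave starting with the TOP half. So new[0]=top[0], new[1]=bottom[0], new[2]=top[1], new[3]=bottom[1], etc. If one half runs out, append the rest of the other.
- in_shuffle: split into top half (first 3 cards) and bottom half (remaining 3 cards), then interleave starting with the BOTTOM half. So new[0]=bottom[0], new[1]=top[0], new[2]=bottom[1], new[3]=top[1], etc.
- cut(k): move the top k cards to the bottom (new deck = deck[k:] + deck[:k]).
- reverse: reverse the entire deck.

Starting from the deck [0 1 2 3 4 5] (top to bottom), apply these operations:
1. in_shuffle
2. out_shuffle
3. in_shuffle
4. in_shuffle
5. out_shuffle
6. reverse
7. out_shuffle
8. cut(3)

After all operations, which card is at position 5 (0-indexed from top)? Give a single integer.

Answer: 2

Derivation:
After op 1 (in_shuffle): [3 0 4 1 5 2]
After op 2 (out_shuffle): [3 1 0 5 4 2]
After op 3 (in_shuffle): [5 3 4 1 2 0]
After op 4 (in_shuffle): [1 5 2 3 0 4]
After op 5 (out_shuffle): [1 3 5 0 2 4]
After op 6 (reverse): [4 2 0 5 3 1]
After op 7 (out_shuffle): [4 5 2 3 0 1]
After op 8 (cut(3)): [3 0 1 4 5 2]
Position 5: card 2.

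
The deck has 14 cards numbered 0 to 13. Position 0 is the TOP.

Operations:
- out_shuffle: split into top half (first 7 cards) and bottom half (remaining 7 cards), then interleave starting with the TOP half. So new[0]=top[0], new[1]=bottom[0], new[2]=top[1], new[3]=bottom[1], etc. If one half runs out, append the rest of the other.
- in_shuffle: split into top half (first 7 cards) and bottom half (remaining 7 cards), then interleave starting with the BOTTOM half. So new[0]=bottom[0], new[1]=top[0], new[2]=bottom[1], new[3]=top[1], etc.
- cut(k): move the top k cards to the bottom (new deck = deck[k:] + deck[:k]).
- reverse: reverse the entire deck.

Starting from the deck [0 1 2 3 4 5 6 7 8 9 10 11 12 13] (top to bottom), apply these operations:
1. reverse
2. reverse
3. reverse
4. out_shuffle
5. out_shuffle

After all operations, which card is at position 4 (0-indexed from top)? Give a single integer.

After op 1 (reverse): [13 12 11 10 9 8 7 6 5 4 3 2 1 0]
After op 2 (reverse): [0 1 2 3 4 5 6 7 8 9 10 11 12 13]
After op 3 (reverse): [13 12 11 10 9 8 7 6 5 4 3 2 1 0]
After op 4 (out_shuffle): [13 6 12 5 11 4 10 3 9 2 8 1 7 0]
After op 5 (out_shuffle): [13 3 6 9 12 2 5 8 11 1 4 7 10 0]
Position 4: card 12.

Answer: 12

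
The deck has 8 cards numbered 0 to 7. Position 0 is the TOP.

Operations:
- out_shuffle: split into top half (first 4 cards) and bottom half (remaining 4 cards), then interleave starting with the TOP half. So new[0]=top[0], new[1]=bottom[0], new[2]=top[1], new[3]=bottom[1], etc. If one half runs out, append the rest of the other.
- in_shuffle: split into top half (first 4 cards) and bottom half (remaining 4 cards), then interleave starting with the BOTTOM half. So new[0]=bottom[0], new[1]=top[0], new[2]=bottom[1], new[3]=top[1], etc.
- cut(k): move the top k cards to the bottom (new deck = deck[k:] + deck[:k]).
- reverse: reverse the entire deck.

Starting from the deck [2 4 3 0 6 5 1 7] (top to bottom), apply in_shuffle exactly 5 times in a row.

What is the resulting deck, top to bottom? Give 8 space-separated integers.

Answer: 4 0 5 7 2 3 6 1

Derivation:
After op 1 (in_shuffle): [6 2 5 4 1 3 7 0]
After op 2 (in_shuffle): [1 6 3 2 7 5 0 4]
After op 3 (in_shuffle): [7 1 5 6 0 3 4 2]
After op 4 (in_shuffle): [0 7 3 1 4 5 2 6]
After op 5 (in_shuffle): [4 0 5 7 2 3 6 1]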